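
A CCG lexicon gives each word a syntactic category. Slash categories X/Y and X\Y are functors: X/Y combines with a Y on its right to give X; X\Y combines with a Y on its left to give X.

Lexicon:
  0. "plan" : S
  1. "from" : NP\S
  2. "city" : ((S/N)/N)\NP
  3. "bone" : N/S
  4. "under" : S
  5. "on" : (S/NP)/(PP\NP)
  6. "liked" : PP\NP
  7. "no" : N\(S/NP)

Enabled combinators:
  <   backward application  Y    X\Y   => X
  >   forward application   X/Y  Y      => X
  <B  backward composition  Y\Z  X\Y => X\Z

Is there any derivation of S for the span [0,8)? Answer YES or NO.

[0,8] S   >
  [0,5] S/N   >
    [0,3] (S/N)/N   <
      [0,2] NP   <
        [0,1] "plan" : S
        [1,2] "from" : NP\S
      [2,3] "city" : ((S/N)/N)\NP
    [3,5] N   >
      [3,4] "bone" : N/S
      [4,5] "under" : S
  [5,8] N   <
    [5,7] S/NP   >
      [5,6] "on" : (S/NP)/(PP\NP)
      [6,7] "liked" : PP\NP
    [7,8] "no" : N\(S/NP)

YES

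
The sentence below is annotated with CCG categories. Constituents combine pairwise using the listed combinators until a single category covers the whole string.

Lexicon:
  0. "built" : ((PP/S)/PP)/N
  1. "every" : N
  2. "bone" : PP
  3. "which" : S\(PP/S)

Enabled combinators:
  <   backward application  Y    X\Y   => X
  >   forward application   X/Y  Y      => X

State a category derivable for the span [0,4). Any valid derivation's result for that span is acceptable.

S

[0,4] S   <
  [0,3] PP/S   >
    [0,2] (PP/S)/PP   >
      [0,1] "built" : ((PP/S)/PP)/N
      [1,2] "every" : N
    [2,3] "bone" : PP
  [3,4] "which" : S\(PP/S)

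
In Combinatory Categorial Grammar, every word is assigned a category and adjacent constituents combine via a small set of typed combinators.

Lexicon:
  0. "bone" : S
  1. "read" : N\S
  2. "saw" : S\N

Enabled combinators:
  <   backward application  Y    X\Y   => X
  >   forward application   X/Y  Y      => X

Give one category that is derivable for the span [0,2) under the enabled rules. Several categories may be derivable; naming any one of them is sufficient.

N

[0,3] S   <
  [0,2] N   <
    [0,1] "bone" : S
    [1,2] "read" : N\S
  [2,3] "saw" : S\N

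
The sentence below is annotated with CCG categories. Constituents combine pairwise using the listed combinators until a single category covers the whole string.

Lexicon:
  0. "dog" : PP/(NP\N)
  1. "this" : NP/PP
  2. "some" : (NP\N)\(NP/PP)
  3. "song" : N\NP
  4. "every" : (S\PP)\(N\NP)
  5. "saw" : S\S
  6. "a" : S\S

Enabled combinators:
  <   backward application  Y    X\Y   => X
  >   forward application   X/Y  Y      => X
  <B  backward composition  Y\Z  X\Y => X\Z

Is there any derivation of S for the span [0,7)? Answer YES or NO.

[0,7] S   <
  [0,3] PP   >
    [0,1] "dog" : PP/(NP\N)
    [1,3] NP\N   <
      [1,2] "this" : NP/PP
      [2,3] "some" : (NP\N)\(NP/PP)
  [3,7] S\PP   <B
    [3,5] S\PP   <
      [3,4] "song" : N\NP
      [4,5] "every" : (S\PP)\(N\NP)
    [5,7] S\S   <B
      [5,6] "saw" : S\S
      [6,7] "a" : S\S

YES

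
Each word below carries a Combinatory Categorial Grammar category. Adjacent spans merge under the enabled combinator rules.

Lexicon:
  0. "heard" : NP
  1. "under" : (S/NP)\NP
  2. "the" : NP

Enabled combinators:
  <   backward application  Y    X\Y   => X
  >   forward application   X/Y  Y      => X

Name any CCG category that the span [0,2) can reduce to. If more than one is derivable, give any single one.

[0,3] S   >
  [0,2] S/NP   <
    [0,1] "heard" : NP
    [1,2] "under" : (S/NP)\NP
  [2,3] "the" : NP

S/NP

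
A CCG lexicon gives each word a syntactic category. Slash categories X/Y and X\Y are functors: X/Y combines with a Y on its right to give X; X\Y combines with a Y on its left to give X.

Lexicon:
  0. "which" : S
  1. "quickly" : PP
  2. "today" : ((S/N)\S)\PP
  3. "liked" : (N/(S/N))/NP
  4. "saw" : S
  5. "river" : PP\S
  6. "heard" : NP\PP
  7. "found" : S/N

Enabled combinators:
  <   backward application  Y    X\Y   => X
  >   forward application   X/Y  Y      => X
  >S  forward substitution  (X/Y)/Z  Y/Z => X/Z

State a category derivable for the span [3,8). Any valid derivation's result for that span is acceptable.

[0,8] S   >
  [0,3] S/N   <
    [0,1] "which" : S
    [1,3] (S/N)\S   <
      [1,2] "quickly" : PP
      [2,3] "today" : ((S/N)\S)\PP
  [3,8] N   >
    [3,7] N/(S/N)   >
      [3,4] "liked" : (N/(S/N))/NP
      [4,7] NP   <
        [4,6] PP   <
          [4,5] "saw" : S
          [5,6] "river" : PP\S
        [6,7] "heard" : NP\PP
    [7,8] "found" : S/N

N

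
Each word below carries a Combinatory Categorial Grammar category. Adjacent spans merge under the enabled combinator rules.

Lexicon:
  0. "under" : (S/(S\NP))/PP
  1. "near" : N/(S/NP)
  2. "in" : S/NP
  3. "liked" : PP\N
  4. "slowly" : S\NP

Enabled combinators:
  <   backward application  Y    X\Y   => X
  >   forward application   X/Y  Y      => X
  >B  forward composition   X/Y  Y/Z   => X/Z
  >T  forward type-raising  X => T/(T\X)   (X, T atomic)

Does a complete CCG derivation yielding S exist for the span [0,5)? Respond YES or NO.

[0,5] S   >
  [0,4] S/(S\NP)   >
    [0,1] "under" : (S/(S\NP))/PP
    [1,4] PP   <
      [1,3] N   >
        [1,2] "near" : N/(S/NP)
        [2,3] "in" : S/NP
      [3,4] "liked" : PP\N
  [4,5] "slowly" : S\NP

YES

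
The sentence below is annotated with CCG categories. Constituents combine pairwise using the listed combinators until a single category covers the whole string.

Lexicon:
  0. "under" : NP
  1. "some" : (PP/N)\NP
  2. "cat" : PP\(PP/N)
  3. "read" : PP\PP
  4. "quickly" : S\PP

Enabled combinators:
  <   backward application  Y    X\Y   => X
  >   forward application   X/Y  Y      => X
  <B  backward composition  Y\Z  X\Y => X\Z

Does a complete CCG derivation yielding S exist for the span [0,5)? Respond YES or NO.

[0,5] S   <
  [0,4] PP   <
    [0,1] "under" : NP
    [1,4] PP\NP   <B
      [1,3] PP\NP   <B
        [1,2] "some" : (PP/N)\NP
        [2,3] "cat" : PP\(PP/N)
      [3,4] "read" : PP\PP
  [4,5] "quickly" : S\PP

YES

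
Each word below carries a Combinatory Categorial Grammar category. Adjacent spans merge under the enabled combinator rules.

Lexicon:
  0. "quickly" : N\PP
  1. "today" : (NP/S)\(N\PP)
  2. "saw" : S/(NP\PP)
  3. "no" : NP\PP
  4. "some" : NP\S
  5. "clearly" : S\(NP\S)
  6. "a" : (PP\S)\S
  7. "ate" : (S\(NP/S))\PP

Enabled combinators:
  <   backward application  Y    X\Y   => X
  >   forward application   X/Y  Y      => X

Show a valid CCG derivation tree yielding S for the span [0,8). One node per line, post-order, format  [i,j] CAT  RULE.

[0,8] S   <
  [0,2] NP/S   <
    [0,1] "quickly" : N\PP
    [1,2] "today" : (NP/S)\(N\PP)
  [2,8] S\(NP/S)   <
    [2,7] PP   <
      [2,4] S   >
        [2,3] "saw" : S/(NP\PP)
        [3,4] "no" : NP\PP
      [4,7] PP\S   <
        [4,6] S   <
          [4,5] "some" : NP\S
          [5,6] "clearly" : S\(NP\S)
        [6,7] "a" : (PP\S)\S
    [7,8] "ate" : (S\(NP/S))\PP

[0,1] N\PP  lex  "quickly"
[1,2] (NP/S)\(N\PP)  lex  "today"
[0,2] NP/S  <  k=1
[2,3] S/(NP\PP)  lex  "saw"
[3,4] NP\PP  lex  "no"
[2,4] S  >  k=3
[4,5] NP\S  lex  "some"
[5,6] S\(NP\S)  lex  "clearly"
[4,6] S  <  k=5
[6,7] (PP\S)\S  lex  "a"
[4,7] PP\S  <  k=6
[2,7] PP  <  k=4
[7,8] (S\(NP/S))\PP  lex  "ate"
[2,8] S\(NP/S)  <  k=7
[0,8] S  <  k=2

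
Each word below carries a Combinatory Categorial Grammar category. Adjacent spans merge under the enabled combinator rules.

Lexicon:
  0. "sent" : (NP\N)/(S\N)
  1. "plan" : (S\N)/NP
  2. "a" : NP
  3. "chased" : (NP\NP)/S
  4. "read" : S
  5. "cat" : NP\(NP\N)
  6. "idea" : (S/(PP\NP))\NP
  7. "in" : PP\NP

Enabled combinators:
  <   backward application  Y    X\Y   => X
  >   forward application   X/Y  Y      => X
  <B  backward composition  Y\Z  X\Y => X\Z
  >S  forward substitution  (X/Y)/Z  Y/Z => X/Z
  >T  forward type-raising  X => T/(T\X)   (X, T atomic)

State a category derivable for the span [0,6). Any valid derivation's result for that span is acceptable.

NP

[0,8] S   >
  [0,7] S/(PP\NP)   <
    [0,6] NP   <
      [0,5] NP\N   <B
        [0,3] NP\N   >
          [0,1] "sent" : (NP\N)/(S\N)
          [1,3] S\N   >
            [1,2] "plan" : (S\N)/NP
            [2,3] "a" : NP
        [3,5] NP\NP   >
          [3,4] "chased" : (NP\NP)/S
          [4,5] "read" : S
      [5,6] "cat" : NP\(NP\N)
    [6,7] "idea" : (S/(PP\NP))\NP
  [7,8] "in" : PP\NP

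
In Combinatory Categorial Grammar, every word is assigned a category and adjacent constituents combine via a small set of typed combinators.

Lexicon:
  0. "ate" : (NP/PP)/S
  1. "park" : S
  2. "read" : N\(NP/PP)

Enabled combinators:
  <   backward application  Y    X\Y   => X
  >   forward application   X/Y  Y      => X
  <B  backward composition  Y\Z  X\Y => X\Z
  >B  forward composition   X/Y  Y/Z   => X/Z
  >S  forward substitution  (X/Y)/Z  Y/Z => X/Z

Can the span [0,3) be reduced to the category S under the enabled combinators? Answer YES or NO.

NO

(NP/PP)/S S N\(NP/PP)
CKY chart[0,3] = {N}; S ∉ chart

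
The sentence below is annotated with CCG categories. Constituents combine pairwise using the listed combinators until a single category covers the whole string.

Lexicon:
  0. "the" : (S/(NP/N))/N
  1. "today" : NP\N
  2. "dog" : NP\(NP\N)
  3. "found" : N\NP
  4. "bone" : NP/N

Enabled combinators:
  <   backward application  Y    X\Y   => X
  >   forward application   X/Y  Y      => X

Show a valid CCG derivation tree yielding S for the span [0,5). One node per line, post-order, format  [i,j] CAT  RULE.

[0,1] (S/(NP/N))/N  lex  "the"
[1,2] NP\N  lex  "today"
[2,3] NP\(NP\N)  lex  "dog"
[1,3] NP  <  k=2
[3,4] N\NP  lex  "found"
[1,4] N  <  k=3
[0,4] S/(NP/N)  >  k=1
[4,5] NP/N  lex  "bone"
[0,5] S  >  k=4

[0,5] S   >
  [0,4] S/(NP/N)   >
    [0,1] "the" : (S/(NP/N))/N
    [1,4] N   <
      [1,3] NP   <
        [1,2] "today" : NP\N
        [2,3] "dog" : NP\(NP\N)
      [3,4] "found" : N\NP
  [4,5] "bone" : NP/N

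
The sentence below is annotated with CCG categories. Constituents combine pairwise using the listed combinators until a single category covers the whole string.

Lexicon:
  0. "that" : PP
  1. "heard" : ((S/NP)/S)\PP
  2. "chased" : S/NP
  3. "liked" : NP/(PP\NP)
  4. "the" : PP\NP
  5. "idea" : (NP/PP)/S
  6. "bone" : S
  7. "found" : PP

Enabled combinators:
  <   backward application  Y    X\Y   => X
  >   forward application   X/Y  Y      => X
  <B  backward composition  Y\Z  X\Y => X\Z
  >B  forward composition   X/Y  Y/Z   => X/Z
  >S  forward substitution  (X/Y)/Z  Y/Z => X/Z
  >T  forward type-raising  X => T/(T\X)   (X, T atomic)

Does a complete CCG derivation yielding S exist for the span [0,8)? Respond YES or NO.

YES

[0,8] S   >
  [0,5] S/NP   >
    [0,2] (S/NP)/S   <
      [0,1] "that" : PP
      [1,2] "heard" : ((S/NP)/S)\PP
    [2,5] S   >
      [2,3] "chased" : S/NP
      [3,5] NP   >
        [3,4] "liked" : NP/(PP\NP)
        [4,5] "the" : PP\NP
  [5,8] NP   >
    [5,7] NP/PP   >
      [5,6] "idea" : (NP/PP)/S
      [6,7] "bone" : S
    [7,8] "found" : PP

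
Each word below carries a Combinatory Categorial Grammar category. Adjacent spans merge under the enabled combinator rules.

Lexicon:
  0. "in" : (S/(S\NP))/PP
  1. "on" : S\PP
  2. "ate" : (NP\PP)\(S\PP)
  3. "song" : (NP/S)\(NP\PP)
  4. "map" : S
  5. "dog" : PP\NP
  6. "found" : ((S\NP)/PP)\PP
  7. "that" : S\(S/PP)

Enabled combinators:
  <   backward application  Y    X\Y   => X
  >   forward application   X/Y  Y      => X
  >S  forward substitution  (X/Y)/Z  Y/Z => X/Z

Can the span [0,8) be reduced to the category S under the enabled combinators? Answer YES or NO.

YES

[0,8] S   <
  [0,7] S/PP   >S
    [0,1] "in" : (S/(S\NP))/PP
    [1,7] (S\NP)/PP   <
      [1,6] PP   <
        [1,5] NP   >
          [1,4] NP/S   <
            [1,3] NP\PP   <
              [1,2] "on" : S\PP
              [2,3] "ate" : (NP\PP)\(S\PP)
            [3,4] "song" : (NP/S)\(NP\PP)
          [4,5] "map" : S
        [5,6] "dog" : PP\NP
      [6,7] "found" : ((S\NP)/PP)\PP
  [7,8] "that" : S\(S/PP)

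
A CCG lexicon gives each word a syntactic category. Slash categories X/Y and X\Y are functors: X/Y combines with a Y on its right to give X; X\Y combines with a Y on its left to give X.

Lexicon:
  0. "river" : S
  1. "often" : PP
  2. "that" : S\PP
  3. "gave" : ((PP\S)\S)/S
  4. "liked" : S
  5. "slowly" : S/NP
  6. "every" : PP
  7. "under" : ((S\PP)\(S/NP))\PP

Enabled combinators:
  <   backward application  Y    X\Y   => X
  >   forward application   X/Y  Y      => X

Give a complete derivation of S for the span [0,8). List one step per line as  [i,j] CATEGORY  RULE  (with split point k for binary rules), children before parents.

[0,8] S   <
  [0,5] PP   <
    [0,1] "river" : S
    [1,5] PP\S   <
      [1,3] S   <
        [1,2] "often" : PP
        [2,3] "that" : S\PP
      [3,5] (PP\S)\S   >
        [3,4] "gave" : ((PP\S)\S)/S
        [4,5] "liked" : S
  [5,8] S\PP   <
    [5,6] "slowly" : S/NP
    [6,8] (S\PP)\(S/NP)   <
      [6,7] "every" : PP
      [7,8] "under" : ((S\PP)\(S/NP))\PP

[0,1] S  lex  "river"
[1,2] PP  lex  "often"
[2,3] S\PP  lex  "that"
[1,3] S  <  k=2
[3,4] ((PP\S)\S)/S  lex  "gave"
[4,5] S  lex  "liked"
[3,5] (PP\S)\S  >  k=4
[1,5] PP\S  <  k=3
[0,5] PP  <  k=1
[5,6] S/NP  lex  "slowly"
[6,7] PP  lex  "every"
[7,8] ((S\PP)\(S/NP))\PP  lex  "under"
[6,8] (S\PP)\(S/NP)  <  k=7
[5,8] S\PP  <  k=6
[0,8] S  <  k=5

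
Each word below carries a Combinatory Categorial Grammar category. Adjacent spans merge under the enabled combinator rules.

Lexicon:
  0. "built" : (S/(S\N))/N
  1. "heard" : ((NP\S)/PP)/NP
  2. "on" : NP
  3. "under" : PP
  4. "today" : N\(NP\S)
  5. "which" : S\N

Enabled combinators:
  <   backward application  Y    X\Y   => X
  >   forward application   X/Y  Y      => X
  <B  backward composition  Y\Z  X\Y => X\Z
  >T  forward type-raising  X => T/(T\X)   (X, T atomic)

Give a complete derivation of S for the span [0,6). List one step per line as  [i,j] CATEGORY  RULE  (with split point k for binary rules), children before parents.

[0,6] S   >
  [0,5] S/(S\N)   >
    [0,1] "built" : (S/(S\N))/N
    [1,5] N   <
      [1,4] NP\S   >
        [1,3] (NP\S)/PP   >
          [1,2] "heard" : ((NP\S)/PP)/NP
          [2,3] "on" : NP
        [3,4] "under" : PP
      [4,5] "today" : N\(NP\S)
  [5,6] "which" : S\N

[0,1] (S/(S\N))/N  lex  "built"
[1,2] ((NP\S)/PP)/NP  lex  "heard"
[2,3] NP  lex  "on"
[1,3] (NP\S)/PP  >  k=2
[3,4] PP  lex  "under"
[1,4] NP\S  >  k=3
[4,5] N\(NP\S)  lex  "today"
[1,5] N  <  k=4
[0,5] S/(S\N)  >  k=1
[5,6] S\N  lex  "which"
[0,6] S  >  k=5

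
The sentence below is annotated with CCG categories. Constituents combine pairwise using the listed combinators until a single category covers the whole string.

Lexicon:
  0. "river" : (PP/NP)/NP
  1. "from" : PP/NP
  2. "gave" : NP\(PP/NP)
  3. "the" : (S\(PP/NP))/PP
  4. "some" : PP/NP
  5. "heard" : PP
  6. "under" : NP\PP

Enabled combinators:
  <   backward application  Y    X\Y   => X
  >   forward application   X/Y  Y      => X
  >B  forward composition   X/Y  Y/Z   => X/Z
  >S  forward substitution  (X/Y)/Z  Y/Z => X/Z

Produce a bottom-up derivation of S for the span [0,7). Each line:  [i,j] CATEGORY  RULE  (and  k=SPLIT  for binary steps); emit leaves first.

[0,1] (PP/NP)/NP  lex  "river"
[1,2] PP/NP  lex  "from"
[2,3] NP\(PP/NP)  lex  "gave"
[1,3] NP  <  k=2
[0,3] PP/NP  >  k=1
[3,4] (S\(PP/NP))/PP  lex  "the"
[4,5] PP/NP  lex  "some"
[5,6] PP  lex  "heard"
[6,7] NP\PP  lex  "under"
[5,7] NP  <  k=6
[4,7] PP  >  k=5
[3,7] S\(PP/NP)  >  k=4
[0,7] S  <  k=3

[0,7] S   <
  [0,3] PP/NP   >
    [0,1] "river" : (PP/NP)/NP
    [1,3] NP   <
      [1,2] "from" : PP/NP
      [2,3] "gave" : NP\(PP/NP)
  [3,7] S\(PP/NP)   >
    [3,4] "the" : (S\(PP/NP))/PP
    [4,7] PP   >
      [4,5] "some" : PP/NP
      [5,7] NP   <
        [5,6] "heard" : PP
        [6,7] "under" : NP\PP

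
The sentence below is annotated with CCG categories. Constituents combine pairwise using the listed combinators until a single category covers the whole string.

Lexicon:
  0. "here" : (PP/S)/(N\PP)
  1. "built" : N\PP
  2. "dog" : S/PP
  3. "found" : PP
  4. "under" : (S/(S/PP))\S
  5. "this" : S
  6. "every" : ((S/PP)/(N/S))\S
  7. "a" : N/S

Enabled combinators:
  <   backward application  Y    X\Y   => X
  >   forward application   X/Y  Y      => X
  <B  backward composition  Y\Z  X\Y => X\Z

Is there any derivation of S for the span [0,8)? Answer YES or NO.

NO

(PP/S)/(N\PP) N\PP S/PP PP (S/(S/PP))\S S ((S/PP)/(N/S))\S N/S
CKY chart[0,8] = {PP}; S ∉ chart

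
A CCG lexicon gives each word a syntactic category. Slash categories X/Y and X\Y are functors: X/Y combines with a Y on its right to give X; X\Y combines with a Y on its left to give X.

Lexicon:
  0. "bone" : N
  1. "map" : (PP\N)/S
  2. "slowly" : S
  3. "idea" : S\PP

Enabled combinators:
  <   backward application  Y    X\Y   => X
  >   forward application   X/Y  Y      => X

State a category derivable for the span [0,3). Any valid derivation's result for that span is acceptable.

[0,4] S   <
  [0,3] PP   <
    [0,1] "bone" : N
    [1,3] PP\N   >
      [1,2] "map" : (PP\N)/S
      [2,3] "slowly" : S
  [3,4] "idea" : S\PP

PP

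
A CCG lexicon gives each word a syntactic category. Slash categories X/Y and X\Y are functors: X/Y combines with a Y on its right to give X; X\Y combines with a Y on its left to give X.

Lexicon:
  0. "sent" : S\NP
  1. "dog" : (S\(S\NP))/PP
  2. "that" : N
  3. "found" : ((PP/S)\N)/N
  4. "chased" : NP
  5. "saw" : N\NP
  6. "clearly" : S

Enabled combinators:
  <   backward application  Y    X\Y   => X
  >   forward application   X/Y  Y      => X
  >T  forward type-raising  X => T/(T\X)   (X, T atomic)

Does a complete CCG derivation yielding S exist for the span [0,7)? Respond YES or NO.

YES

[0,7] S   <
  [0,1] "sent" : S\NP
  [1,7] S\(S\NP)   >
    [1,2] "dog" : (S\(S\NP))/PP
    [2,7] PP   >
      [2,6] PP/S   <
        [2,3] "that" : N
        [3,6] (PP/S)\N   >
          [3,4] "found" : ((PP/S)\N)/N
          [4,6] N   <
            [4,5] "chased" : NP
            [5,6] "saw" : N\NP
      [6,7] "clearly" : S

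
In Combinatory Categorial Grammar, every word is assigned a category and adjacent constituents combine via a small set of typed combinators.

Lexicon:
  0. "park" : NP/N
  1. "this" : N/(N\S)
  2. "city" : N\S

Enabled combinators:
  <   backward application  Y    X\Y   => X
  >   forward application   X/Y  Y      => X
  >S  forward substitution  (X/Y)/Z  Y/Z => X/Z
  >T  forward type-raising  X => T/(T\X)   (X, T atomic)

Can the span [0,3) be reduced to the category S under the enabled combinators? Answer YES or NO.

NO

NP/N N/(N\S) N\S
CKY chart[0,3] = {N/(N\NP), NP, NP/(NP\NP), PP/(PP\NP), S/(S\NP)}; S ∉ chart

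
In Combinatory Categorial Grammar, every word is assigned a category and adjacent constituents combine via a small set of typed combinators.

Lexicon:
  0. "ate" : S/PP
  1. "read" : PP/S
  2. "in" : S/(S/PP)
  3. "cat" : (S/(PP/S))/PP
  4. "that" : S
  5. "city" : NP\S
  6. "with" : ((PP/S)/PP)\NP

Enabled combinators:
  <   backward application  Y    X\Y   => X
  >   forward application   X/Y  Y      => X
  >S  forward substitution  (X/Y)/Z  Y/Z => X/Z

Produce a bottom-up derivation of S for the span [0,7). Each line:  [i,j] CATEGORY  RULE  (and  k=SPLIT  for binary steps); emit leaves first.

[0,1] S/PP  lex  "ate"
[1,2] PP/S  lex  "read"
[2,3] S/(S/PP)  lex  "in"
[3,4] (S/(PP/S))/PP  lex  "cat"
[4,5] S  lex  "that"
[5,6] NP\S  lex  "city"
[4,6] NP  <  k=5
[6,7] ((PP/S)/PP)\NP  lex  "with"
[4,7] (PP/S)/PP  <  k=6
[3,7] S/PP  >S  k=4
[2,7] S  >  k=3
[1,7] PP  >  k=2
[0,7] S  >  k=1

[0,7] S   >
  [0,1] "ate" : S/PP
  [1,7] PP   >
    [1,2] "read" : PP/S
    [2,7] S   >
      [2,3] "in" : S/(S/PP)
      [3,7] S/PP   >S
        [3,4] "cat" : (S/(PP/S))/PP
        [4,7] (PP/S)/PP   <
          [4,6] NP   <
            [4,5] "that" : S
            [5,6] "city" : NP\S
          [6,7] "with" : ((PP/S)/PP)\NP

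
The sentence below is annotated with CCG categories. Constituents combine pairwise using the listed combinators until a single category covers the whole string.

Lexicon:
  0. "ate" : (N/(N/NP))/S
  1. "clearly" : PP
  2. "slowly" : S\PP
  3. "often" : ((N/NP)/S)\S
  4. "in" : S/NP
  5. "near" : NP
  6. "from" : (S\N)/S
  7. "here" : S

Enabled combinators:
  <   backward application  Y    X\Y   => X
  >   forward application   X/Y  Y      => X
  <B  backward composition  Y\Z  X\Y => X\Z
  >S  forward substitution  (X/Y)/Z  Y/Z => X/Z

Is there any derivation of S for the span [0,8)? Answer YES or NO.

YES

[0,8] S   <
  [0,6] N   >
    [0,4] N/S   >S
      [0,1] "ate" : (N/(N/NP))/S
      [1,4] (N/NP)/S   <
        [1,3] S   <
          [1,2] "clearly" : PP
          [2,3] "slowly" : S\PP
        [3,4] "often" : ((N/NP)/S)\S
    [4,6] S   >
      [4,5] "in" : S/NP
      [5,6] "near" : NP
  [6,8] S\N   >
    [6,7] "from" : (S\N)/S
    [7,8] "here" : S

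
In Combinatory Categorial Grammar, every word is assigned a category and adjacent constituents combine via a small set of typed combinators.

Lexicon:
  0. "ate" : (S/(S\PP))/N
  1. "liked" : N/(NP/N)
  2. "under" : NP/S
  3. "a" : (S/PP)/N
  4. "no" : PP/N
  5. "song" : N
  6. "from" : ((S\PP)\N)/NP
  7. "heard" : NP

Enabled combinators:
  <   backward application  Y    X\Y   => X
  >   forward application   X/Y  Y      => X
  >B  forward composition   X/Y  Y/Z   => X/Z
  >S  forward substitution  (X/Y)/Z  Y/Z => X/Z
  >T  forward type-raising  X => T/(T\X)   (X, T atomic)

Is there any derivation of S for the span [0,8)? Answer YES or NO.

[0,8] S   >
  [0,5] S/(S\PP)   >
    [0,1] "ate" : (S/(S\PP))/N
    [1,5] N   >
      [1,2] "liked" : N/(NP/N)
      [2,5] NP/N   >B
        [2,3] "under" : NP/S
        [3,5] S/N   >S
          [3,4] "a" : (S/PP)/N
          [4,5] "no" : PP/N
  [5,8] S\PP   <
    [5,6] "song" : N
    [6,8] (S\PP)\N   >
      [6,7] "from" : ((S\PP)\N)/NP
      [7,8] "heard" : NP

YES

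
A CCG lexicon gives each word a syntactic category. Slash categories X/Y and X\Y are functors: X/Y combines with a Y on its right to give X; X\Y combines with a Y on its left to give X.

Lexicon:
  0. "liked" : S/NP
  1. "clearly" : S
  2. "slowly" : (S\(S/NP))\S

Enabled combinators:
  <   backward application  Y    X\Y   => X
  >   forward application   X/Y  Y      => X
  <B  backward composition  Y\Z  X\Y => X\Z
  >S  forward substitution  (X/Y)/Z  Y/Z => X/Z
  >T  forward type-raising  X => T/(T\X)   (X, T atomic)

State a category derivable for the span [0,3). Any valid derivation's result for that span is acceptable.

[0,3] S   <
  [0,1] "liked" : S/NP
  [1,3] S\(S/NP)   <
    [1,2] "clearly" : S
    [2,3] "slowly" : (S\(S/NP))\S

S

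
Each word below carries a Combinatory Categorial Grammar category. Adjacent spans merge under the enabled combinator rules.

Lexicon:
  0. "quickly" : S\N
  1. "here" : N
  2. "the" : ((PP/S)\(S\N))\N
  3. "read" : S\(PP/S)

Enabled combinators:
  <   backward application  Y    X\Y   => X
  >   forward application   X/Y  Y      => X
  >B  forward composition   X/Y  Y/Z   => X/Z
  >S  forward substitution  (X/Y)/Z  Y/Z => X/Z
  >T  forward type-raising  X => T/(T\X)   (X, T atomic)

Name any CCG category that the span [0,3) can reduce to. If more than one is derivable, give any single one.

[0,4] S   <
  [0,3] PP/S   <
    [0,1] "quickly" : S\N
    [1,3] (PP/S)\(S\N)   <
      [1,2] "here" : N
      [2,3] "the" : ((PP/S)\(S\N))\N
  [3,4] "read" : S\(PP/S)

PP/S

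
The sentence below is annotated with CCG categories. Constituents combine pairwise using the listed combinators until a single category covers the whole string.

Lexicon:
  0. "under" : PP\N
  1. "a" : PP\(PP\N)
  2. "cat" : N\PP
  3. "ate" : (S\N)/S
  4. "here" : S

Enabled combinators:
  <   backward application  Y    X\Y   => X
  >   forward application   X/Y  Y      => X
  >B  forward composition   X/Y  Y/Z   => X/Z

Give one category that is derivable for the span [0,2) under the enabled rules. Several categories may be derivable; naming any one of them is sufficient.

[0,5] S   <
  [0,3] N   <
    [0,2] PP   <
      [0,1] "under" : PP\N
      [1,2] "a" : PP\(PP\N)
    [2,3] "cat" : N\PP
  [3,5] S\N   >
    [3,4] "ate" : (S\N)/S
    [4,5] "here" : S

PP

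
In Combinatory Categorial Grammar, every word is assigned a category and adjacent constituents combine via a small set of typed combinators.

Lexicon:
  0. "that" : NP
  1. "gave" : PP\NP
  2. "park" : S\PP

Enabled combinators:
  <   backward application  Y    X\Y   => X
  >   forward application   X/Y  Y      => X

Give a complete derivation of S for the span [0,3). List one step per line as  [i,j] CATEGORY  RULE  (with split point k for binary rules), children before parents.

[0,3] S   <
  [0,2] PP   <
    [0,1] "that" : NP
    [1,2] "gave" : PP\NP
  [2,3] "park" : S\PP

[0,1] NP  lex  "that"
[1,2] PP\NP  lex  "gave"
[0,2] PP  <  k=1
[2,3] S\PP  lex  "park"
[0,3] S  <  k=2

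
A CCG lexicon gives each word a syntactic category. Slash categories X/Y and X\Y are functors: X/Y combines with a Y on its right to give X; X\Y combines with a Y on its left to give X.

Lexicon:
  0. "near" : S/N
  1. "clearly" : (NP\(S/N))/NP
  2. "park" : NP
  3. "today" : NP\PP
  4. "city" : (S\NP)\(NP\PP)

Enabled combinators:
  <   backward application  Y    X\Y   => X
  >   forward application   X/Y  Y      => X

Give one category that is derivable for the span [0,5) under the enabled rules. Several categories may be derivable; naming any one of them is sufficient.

[0,5] S   <
  [0,3] NP   <
    [0,1] "near" : S/N
    [1,3] NP\(S/N)   >
      [1,2] "clearly" : (NP\(S/N))/NP
      [2,3] "park" : NP
  [3,5] S\NP   <
    [3,4] "today" : NP\PP
    [4,5] "city" : (S\NP)\(NP\PP)

S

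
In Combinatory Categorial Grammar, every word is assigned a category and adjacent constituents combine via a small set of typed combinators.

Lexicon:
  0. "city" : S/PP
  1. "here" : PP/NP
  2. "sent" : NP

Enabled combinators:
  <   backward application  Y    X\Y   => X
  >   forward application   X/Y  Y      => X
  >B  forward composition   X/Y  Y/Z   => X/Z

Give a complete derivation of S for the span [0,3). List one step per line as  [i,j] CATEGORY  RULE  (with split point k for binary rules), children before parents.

[0,1] S/PP  lex  "city"
[1,2] PP/NP  lex  "here"
[0,2] S/NP  >B  k=1
[2,3] NP  lex  "sent"
[0,3] S  >  k=2

[0,3] S   >
  [0,2] S/NP   >B
    [0,1] "city" : S/PP
    [1,2] "here" : PP/NP
  [2,3] "sent" : NP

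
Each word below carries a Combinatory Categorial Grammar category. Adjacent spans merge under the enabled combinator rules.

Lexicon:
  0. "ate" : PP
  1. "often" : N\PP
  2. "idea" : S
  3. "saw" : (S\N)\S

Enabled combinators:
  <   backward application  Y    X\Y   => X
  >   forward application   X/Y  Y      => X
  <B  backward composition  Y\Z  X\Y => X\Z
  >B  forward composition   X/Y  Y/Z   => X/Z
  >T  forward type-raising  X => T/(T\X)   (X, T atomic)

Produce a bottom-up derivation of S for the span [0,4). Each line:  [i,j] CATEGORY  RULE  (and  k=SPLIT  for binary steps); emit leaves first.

[0,1] PP  lex  "ate"
[0,1] N/(N\PP)  >T
[1,2] N\PP  lex  "often"
[0,2] N  >  k=1
[2,3] S  lex  "idea"
[3,4] (S\N)\S  lex  "saw"
[2,4] S\N  <  k=3
[0,4] S  <  k=2

[0,4] S   <
  [0,2] N   >
    [0,1] N/(N\PP)   >T
      [0,1] "ate" : PP
    [1,2] "often" : N\PP
  [2,4] S\N   <
    [2,3] "idea" : S
    [3,4] "saw" : (S\N)\S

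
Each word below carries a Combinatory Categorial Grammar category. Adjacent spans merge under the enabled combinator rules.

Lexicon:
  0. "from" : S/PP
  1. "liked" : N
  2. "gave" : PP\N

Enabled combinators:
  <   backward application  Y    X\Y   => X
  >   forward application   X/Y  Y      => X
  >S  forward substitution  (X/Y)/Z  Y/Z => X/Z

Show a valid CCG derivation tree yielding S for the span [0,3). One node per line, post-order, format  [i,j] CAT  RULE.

[0,3] S   >
  [0,1] "from" : S/PP
  [1,3] PP   <
    [1,2] "liked" : N
    [2,3] "gave" : PP\N

[0,1] S/PP  lex  "from"
[1,2] N  lex  "liked"
[2,3] PP\N  lex  "gave"
[1,3] PP  <  k=2
[0,3] S  >  k=1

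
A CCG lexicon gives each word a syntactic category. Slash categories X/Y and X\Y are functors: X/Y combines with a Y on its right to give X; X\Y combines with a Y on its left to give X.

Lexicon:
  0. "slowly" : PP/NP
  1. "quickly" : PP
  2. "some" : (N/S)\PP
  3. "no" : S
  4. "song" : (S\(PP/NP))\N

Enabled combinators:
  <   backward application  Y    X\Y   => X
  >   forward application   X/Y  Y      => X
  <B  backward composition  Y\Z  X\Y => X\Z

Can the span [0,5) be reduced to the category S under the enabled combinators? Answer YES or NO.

[0,5] S   <
  [0,1] "slowly" : PP/NP
  [1,5] S\(PP/NP)   <
    [1,4] N   >
      [1,3] N/S   <
        [1,2] "quickly" : PP
        [2,3] "some" : (N/S)\PP
      [3,4] "no" : S
    [4,5] "song" : (S\(PP/NP))\N

YES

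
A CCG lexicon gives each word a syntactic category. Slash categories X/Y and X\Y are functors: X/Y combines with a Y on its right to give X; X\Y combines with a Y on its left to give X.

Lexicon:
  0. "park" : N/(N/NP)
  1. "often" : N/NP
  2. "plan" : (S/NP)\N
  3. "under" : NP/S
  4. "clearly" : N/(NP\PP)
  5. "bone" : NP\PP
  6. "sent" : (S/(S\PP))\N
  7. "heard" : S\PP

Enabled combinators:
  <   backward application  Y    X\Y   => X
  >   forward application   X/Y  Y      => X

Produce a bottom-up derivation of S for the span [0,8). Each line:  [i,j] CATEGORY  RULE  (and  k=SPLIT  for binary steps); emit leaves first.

[0,1] N/(N/NP)  lex  "park"
[1,2] N/NP  lex  "often"
[0,2] N  >  k=1
[2,3] (S/NP)\N  lex  "plan"
[0,3] S/NP  <  k=2
[3,4] NP/S  lex  "under"
[4,5] N/(NP\PP)  lex  "clearly"
[5,6] NP\PP  lex  "bone"
[4,6] N  >  k=5
[6,7] (S/(S\PP))\N  lex  "sent"
[4,7] S/(S\PP)  <  k=6
[7,8] S\PP  lex  "heard"
[4,8] S  >  k=7
[3,8] NP  >  k=4
[0,8] S  >  k=3

[0,8] S   >
  [0,3] S/NP   <
    [0,2] N   >
      [0,1] "park" : N/(N/NP)
      [1,2] "often" : N/NP
    [2,3] "plan" : (S/NP)\N
  [3,8] NP   >
    [3,4] "under" : NP/S
    [4,8] S   >
      [4,7] S/(S\PP)   <
        [4,6] N   >
          [4,5] "clearly" : N/(NP\PP)
          [5,6] "bone" : NP\PP
        [6,7] "sent" : (S/(S\PP))\N
      [7,8] "heard" : S\PP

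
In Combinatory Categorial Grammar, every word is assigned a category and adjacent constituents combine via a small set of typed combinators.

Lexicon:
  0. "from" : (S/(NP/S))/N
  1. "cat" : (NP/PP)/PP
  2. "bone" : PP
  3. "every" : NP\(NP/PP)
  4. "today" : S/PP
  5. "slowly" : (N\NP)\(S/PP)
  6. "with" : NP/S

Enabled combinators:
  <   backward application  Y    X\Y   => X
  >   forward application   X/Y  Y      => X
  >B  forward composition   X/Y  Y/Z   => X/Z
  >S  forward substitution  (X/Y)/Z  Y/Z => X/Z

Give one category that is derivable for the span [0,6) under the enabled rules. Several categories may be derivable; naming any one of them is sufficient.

S/(NP/S)

[0,7] S   >
  [0,6] S/(NP/S)   >
    [0,1] "from" : (S/(NP/S))/N
    [1,6] N   <
      [1,4] NP   <
        [1,3] NP/PP   >
          [1,2] "cat" : (NP/PP)/PP
          [2,3] "bone" : PP
        [3,4] "every" : NP\(NP/PP)
      [4,6] N\NP   <
        [4,5] "today" : S/PP
        [5,6] "slowly" : (N\NP)\(S/PP)
  [6,7] "with" : NP/S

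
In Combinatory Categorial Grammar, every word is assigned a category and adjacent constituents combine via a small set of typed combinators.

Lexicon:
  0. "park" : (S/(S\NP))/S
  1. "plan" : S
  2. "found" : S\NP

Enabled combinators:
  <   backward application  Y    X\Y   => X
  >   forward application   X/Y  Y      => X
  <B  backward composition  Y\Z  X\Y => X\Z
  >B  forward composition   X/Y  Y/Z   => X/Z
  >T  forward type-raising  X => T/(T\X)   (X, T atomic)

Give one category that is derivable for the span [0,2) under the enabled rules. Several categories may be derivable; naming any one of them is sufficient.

S/(S\NP)

[0,3] S   >
  [0,2] S/(S\NP)   >
    [0,1] "park" : (S/(S\NP))/S
    [1,2] "plan" : S
  [2,3] "found" : S\NP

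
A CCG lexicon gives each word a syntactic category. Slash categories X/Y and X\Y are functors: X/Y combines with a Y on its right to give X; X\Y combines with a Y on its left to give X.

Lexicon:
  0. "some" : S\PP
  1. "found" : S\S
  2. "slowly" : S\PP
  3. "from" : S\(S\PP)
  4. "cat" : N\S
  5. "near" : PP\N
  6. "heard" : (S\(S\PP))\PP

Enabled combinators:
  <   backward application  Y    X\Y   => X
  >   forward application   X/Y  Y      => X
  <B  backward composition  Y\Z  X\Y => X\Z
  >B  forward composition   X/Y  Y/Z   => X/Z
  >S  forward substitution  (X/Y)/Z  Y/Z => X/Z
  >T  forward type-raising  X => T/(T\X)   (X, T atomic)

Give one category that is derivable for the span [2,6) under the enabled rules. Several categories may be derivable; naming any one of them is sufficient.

PP

[0,7] S   <
  [0,2] S\PP   <B
    [0,1] "some" : S\PP
    [1,2] "found" : S\S
  [2,7] S\(S\PP)   <
    [2,6] PP   <
      [2,4] S   <
        [2,3] "slowly" : S\PP
        [3,4] "from" : S\(S\PP)
      [4,6] PP\S   <B
        [4,5] "cat" : N\S
        [5,6] "near" : PP\N
    [6,7] "heard" : (S\(S\PP))\PP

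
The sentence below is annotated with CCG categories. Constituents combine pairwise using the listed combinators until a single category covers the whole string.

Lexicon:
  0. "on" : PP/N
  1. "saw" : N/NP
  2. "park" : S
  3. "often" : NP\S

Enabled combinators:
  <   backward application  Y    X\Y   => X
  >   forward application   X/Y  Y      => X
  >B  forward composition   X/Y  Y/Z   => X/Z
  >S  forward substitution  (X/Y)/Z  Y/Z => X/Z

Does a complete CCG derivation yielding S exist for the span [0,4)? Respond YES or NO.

PP/N N/NP S NP\S
CKY chart[0,4] = {PP}; S ∉ chart

NO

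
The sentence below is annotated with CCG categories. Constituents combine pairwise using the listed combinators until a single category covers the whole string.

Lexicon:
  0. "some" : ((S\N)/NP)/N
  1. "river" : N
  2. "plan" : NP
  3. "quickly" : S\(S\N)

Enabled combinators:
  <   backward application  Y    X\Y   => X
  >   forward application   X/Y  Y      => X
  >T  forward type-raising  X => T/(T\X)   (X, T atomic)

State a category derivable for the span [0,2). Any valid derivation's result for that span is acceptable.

[0,4] S   <
  [0,3] S\N   >
    [0,2] (S\N)/NP   >
      [0,1] "some" : ((S\N)/NP)/N
      [1,2] "river" : N
    [2,3] "plan" : NP
  [3,4] "quickly" : S\(S\N)

(S\N)/NP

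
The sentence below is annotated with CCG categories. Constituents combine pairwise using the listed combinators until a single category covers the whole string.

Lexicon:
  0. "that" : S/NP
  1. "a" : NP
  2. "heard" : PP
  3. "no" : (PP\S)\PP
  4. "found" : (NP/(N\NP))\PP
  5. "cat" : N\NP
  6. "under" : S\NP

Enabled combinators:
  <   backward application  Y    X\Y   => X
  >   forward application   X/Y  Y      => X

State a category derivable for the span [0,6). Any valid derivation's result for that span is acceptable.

NP

[0,7] S   <
  [0,6] NP   >
    [0,5] NP/(N\NP)   <
      [0,4] PP   <
        [0,2] S   >
          [0,1] "that" : S/NP
          [1,2] "a" : NP
        [2,4] PP\S   <
          [2,3] "heard" : PP
          [3,4] "no" : (PP\S)\PP
      [4,5] "found" : (NP/(N\NP))\PP
    [5,6] "cat" : N\NP
  [6,7] "under" : S\NP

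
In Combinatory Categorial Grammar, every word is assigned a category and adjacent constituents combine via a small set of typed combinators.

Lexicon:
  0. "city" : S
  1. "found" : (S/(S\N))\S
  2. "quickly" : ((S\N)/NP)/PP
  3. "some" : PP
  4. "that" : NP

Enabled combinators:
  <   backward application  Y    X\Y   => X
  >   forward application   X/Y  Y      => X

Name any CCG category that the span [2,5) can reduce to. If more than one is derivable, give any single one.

[0,5] S   >
  [0,2] S/(S\N)   <
    [0,1] "city" : S
    [1,2] "found" : (S/(S\N))\S
  [2,5] S\N   >
    [2,4] (S\N)/NP   >
      [2,3] "quickly" : ((S\N)/NP)/PP
      [3,4] "some" : PP
    [4,5] "that" : NP

S\N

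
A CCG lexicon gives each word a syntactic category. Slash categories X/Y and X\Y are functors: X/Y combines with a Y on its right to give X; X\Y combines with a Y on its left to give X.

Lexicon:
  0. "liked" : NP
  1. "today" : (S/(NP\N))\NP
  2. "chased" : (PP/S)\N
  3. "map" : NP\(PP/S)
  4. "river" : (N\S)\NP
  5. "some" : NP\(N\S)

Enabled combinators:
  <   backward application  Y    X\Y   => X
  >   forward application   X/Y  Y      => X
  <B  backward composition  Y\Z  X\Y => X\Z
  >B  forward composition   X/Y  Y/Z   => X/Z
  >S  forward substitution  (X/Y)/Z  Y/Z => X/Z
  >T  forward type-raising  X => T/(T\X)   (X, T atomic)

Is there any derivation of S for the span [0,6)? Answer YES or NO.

[0,6] S   >
  [0,2] S/(NP\N)   <
    [0,1] "liked" : NP
    [1,2] "today" : (S/(NP\N))\NP
  [2,6] NP\N   <B
    [2,4] NP\N   <B
      [2,3] "chased" : (PP/S)\N
      [3,4] "map" : NP\(PP/S)
    [4,6] NP\NP   <B
      [4,5] "river" : (N\S)\NP
      [5,6] "some" : NP\(N\S)

YES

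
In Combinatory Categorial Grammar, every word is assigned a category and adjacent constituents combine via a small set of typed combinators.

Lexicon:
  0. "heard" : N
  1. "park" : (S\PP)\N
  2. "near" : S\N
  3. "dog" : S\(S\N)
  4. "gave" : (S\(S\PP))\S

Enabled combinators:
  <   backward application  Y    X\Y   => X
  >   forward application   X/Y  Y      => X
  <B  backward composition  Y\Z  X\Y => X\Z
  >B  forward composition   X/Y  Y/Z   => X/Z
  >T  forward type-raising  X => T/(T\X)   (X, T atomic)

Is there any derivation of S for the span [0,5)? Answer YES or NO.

[0,5] S   <
  [0,2] S\PP   <
    [0,1] "heard" : N
    [1,2] "park" : (S\PP)\N
  [2,5] S\(S\PP)   <
    [2,4] S   <
      [2,3] "near" : S\N
      [3,4] "dog" : S\(S\N)
    [4,5] "gave" : (S\(S\PP))\S

YES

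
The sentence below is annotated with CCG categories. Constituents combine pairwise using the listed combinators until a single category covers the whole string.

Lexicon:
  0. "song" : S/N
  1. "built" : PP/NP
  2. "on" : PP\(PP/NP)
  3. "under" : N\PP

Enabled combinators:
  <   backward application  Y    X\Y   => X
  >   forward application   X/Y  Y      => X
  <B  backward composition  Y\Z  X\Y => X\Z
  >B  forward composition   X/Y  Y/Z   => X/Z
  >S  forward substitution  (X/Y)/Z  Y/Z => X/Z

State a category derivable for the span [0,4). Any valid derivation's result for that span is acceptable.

S

[0,4] S   >
  [0,1] "song" : S/N
  [1,4] N   <
    [1,3] PP   <
      [1,2] "built" : PP/NP
      [2,3] "on" : PP\(PP/NP)
    [3,4] "under" : N\PP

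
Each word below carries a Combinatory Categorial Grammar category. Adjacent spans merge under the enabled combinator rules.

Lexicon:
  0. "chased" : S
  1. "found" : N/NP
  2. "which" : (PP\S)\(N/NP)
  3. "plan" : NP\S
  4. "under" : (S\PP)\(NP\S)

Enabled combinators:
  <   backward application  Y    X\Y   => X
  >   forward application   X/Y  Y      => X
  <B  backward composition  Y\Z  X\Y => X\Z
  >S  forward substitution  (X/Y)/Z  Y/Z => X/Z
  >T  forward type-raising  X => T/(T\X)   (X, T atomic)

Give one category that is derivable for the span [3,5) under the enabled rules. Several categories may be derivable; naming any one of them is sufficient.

S\PP

[0,5] S   <
  [0,3] PP   <
    [0,1] "chased" : S
    [1,3] PP\S   <
      [1,2] "found" : N/NP
      [2,3] "which" : (PP\S)\(N/NP)
  [3,5] S\PP   <
    [3,4] "plan" : NP\S
    [4,5] "under" : (S\PP)\(NP\S)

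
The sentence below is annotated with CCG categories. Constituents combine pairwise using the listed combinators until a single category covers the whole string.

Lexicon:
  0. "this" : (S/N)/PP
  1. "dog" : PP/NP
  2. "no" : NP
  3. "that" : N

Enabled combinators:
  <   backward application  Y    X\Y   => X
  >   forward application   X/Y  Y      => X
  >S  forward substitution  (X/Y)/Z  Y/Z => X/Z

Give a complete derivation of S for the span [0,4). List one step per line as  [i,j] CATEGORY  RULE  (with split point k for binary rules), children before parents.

[0,1] (S/N)/PP  lex  "this"
[1,2] PP/NP  lex  "dog"
[2,3] NP  lex  "no"
[1,3] PP  >  k=2
[0,3] S/N  >  k=1
[3,4] N  lex  "that"
[0,4] S  >  k=3

[0,4] S   >
  [0,3] S/N   >
    [0,1] "this" : (S/N)/PP
    [1,3] PP   >
      [1,2] "dog" : PP/NP
      [2,3] "no" : NP
  [3,4] "that" : N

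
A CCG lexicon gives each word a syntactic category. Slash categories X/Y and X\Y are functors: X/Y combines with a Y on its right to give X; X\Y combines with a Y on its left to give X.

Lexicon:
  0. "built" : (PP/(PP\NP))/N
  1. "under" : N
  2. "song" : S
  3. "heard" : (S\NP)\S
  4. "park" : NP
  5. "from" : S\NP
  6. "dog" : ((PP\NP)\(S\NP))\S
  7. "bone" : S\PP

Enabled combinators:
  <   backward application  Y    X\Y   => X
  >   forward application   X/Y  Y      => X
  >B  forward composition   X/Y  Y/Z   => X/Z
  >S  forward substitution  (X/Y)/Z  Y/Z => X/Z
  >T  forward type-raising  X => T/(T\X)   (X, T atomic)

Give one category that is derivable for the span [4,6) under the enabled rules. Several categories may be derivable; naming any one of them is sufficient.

S

[0,8] S   <
  [0,7] PP   >
    [0,2] PP/(PP\NP)   >
      [0,1] "built" : (PP/(PP\NP))/N
      [1,2] "under" : N
    [2,7] PP\NP   <
      [2,4] S\NP   <
        [2,3] "song" : S
        [3,4] "heard" : (S\NP)\S
      [4,7] (PP\NP)\(S\NP)   <
        [4,6] S   <
          [4,5] "park" : NP
          [5,6] "from" : S\NP
        [6,7] "dog" : ((PP\NP)\(S\NP))\S
  [7,8] "bone" : S\PP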